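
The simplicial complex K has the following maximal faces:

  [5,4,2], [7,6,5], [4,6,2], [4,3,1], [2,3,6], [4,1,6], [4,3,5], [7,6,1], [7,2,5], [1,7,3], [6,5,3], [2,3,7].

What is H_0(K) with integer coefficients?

H_0 = Z.

Fix the vertex order 1 < 2 < 3 < 4 < 5 < 6 < 7 and write every simplex with vertices in increasing order. Then dim K = 2 and the simplices of K are:

  0-simplices (7): [1], [2], [3], [4], [5], [6], [7]
  1-simplices (18): [1,3], [1,4], [1,6], [1,7], [2,3], [2,4], [2,5], [2,6], [2,7], [3,4], [3,5], [3,6], [3,7], [4,5], [4,6], [5,6], [5,7], [6,7]
  2-simplices (12): [1,3,4], [1,3,7], [1,4,6], [1,6,7], [2,3,6], [2,3,7], [2,4,5], [2,4,6], [2,5,7], [3,4,5], [3,5,6], [5,6,7]

so the chain groups are C_0 ≅ Z^7, C_1 ≅ Z^18, C_2 ≅ Z^12.

The boundary map ∂_1: C_1 → C_0 is given by ∂[p,q] = [q] − [p]. For instance
  ∂[2,6] = [6] − [2].
As a 7×18 matrix over Z this has rank 6, with invariant factors (1,1,1,1,1,1).

The boundary map ∂_2: C_2 → C_1 sends each 2-simplex [p,q,r] to [q,r] − [p,r] + [p,q]. For instance
  ∂[3,4,5] = [4,5] − [3,5] + [3,4],
  ∂[1,3,7] = [3,7] − [1,7] + [1,3].
The resulting 18×12 matrix has rank 12, and its Smith normal form has invariant factors (1,1,1,1,1,1,1,1,1,1,1,2).

Now H_k = ker ∂_k / im ∂_{k+1}, so:

  H_0: rank C_0 − rank ∂_1 = 7 − 6 = 1, and the invariant factors of ∂_1 are all 1, so H_0 ≅ Z.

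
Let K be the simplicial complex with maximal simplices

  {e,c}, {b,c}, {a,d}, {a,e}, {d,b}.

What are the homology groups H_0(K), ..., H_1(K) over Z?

We work with the vertex ordering a < b < c < d < e. The simplices of K, each written with vertices in increasing order, are:

  0-simplices (5): a, b, c, d, e
  1-simplices (5): ad, ae, bc, bd, ce

giving chain groups C_0 ≅ Z^5, C_1 ≅ Z^5.

Boundary ∂_1: C_1 → C_0 sends each edge [p,q] (with p < q) to q − p. For instance
  ∂ad = d − a.
As a 5×5 matrix over Z this has rank 4, with invariant factors (1,1,1,1).

Reading off H_k = ker ∂_k / im ∂_{k+1}:

  H_0: rank C_0 − rank ∂_1 = 5 − 4 = 1, and the invariant factors of ∂_1 are all 1, so H_0 ≅ Z.
  H_1: rank ker ∂_1 − rank ∂_2 = (5 − 4) − 0 = 1, and there is no ∂_2, so H_1 ≅ Z.

As a check, the Euler characteristic is 5 − 5 = 0, which agrees with 1 − 1 = 0.
(K is a triangulation of the circle S^1.)

H_0 = Z,  H_1 = Z.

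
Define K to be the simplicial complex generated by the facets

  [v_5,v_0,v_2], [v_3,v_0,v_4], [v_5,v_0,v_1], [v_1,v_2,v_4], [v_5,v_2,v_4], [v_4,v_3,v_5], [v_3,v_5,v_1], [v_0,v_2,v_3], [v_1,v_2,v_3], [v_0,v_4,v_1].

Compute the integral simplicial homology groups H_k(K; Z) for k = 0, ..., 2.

Fix the vertex order v_0 < v_1 < v_2 < v_3 < v_4 < v_5 and write every simplex with vertices in increasing order. Then dim K = 2 and the simplices of K are:

  0-simplices (6): [v_0], [v_1], [v_2], [v_3], [v_4], [v_5]
  1-simplices (15): (15 of them)
  2-simplices (10): [v_0,v_1,v_4], [v_0,v_1,v_5], [v_0,v_2,v_3], [v_0,v_2,v_5], [v_0,v_3,v_4], [v_1,v_2,v_3], [v_1,v_2,v_4], [v_1,v_3,v_5], [v_2,v_4,v_5], [v_3,v_4,v_5]

giving chain groups C_0 ≅ Z^6, C_1 ≅ Z^15, C_2 ≅ Z^10.

Boundary ∂_1: C_1 → C_0 maps an edge to its endpoints' difference, ∂[p,q] = q − p. For instance
  ∂[v_0,v_1] = [v_1] − [v_0].
The 6×15 boundary matrix has rank 5 and Smith normal form diag(1,1,1,1,1).

The boundary map ∂_2: C_2 → C_1 sends each 2-simplex [p,q,r] to [q,r] − [p,r] + [p,q]. For instance
  ∂[v_1,v_2,v_3] = [v_2,v_3] − [v_1,v_3] + [v_1,v_2],
  ∂[v_0,v_1,v_4] = [v_1,v_4] − [v_0,v_4] + [v_0,v_1].
The 15×10 boundary matrix has rank 10 and Smith normal form diag(1,1,1,1,1,1,1,1,1,2).

Computing H_k = (kernel of ∂_k) / (image of ∂_{k+1}):

  H_0: rank C_0 − rank ∂_1 = 6 − 5 = 1, and the invariant factors of ∂_1 are all 1, so H_0 ≅ Z.
  H_1: rank ker ∂_1 − rank ∂_2 = (15 − 5) − 10 = 0, and ∂_2 has invariant factor 2 > 1, so H_1 ≅ Z/2.
  H_2: rank ker ∂_2 − rank ∂_3 = (10 − 10) − 0 = 0, and there is no ∂_3, so H_2 ≅ 0.

As a check, the Euler characteristic is 6 − 15 + 10 = 1, which agrees with 1 − 0 + 0 = 1.

H_0 = Z,  H_1 = Z/2,  H_2 = 0.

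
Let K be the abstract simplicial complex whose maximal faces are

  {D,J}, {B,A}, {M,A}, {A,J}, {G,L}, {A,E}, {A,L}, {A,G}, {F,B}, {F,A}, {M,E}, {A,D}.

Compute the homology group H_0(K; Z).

We work with the vertex ordering A < B < D < E < F < G < J < L < M. The simplices of K, each written with vertices in increasing order, are:

  0-simplices (9): A, B, D, E, F, G, J, L, M
  1-simplices (12): AB, AD, AE, AF, AG, AJ, AL, AM, BF, DJ, EM, GL

giving chain groups C_0 ≅ Z^9, C_1 ≅ Z^12.

Boundary ∂_1: C_1 → C_0 is given by ∂[p,q] = [q] − [p]. For instance
  ∂AJ = J − A.
As a 9×12 matrix over Z this has rank 8, with invariant factors (1,1,1,1,1,1,1,1).

From H_k ≅ ker(∂_k) / im(∂_{k+1}) we obtain:

  H_0: rank C_0 − rank ∂_1 = 9 − 8 = 1, and the invariant factors of ∂_1 are all 1, so H_0 = Z.

H_0 ≅ Z.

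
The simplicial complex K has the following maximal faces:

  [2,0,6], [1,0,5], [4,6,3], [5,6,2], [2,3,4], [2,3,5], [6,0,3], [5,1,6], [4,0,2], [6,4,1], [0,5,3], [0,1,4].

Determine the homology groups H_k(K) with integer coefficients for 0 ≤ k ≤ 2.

H_0 = Z,  H_1 = Z/2Z,  H_2 = 0.

Take the total order 0 < 1 < 2 < 3 < 4 < 5 < 6 on the vertex set. Then K (dimension 2) consists of the simplices:

  0-simplices (7): [0], [1], [2], [3], [4], [5], [6]
  1-simplices (18): [0,1], [0,2], [0,3], [0,4], [0,5], [0,6], [1,4], [1,5], [1,6], [2,3], [2,4], [2,5], [2,6], [3,4], [3,5], [3,6], [4,6], [5,6]
  2-simplices (12): [0,1,4], [0,1,5], [0,2,4], [0,2,6], [0,3,5], [0,3,6], [1,4,6], [1,5,6], [2,3,4], [2,3,5], [2,5,6], [3,4,6]

Hence C_0 ≅ Z^7, C_1 ≅ Z^18, C_2 ≅ Z^12.

Boundary ∂_1: C_1 → C_0 maps an edge to its endpoints' difference, ∂[p,q] = q − p.
This gives a 7×18 integer matrix of rank 6; reducing to Smith normal form yields diagonal entries (1,1,1,1,1,1).

Boundary ∂_2: C_2 → C_1 acts by ∂[p,q,r] = [q,r] − [p,r] + [p,q]. For instance
  ∂[0,3,5] = [3,5] − [0,5] + [0,3],
  ∂[3,4,6] = [4,6] − [3,6] + [3,4].
The resulting 18×12 matrix has rank 12, and its Smith normal form has invariant factors (1,1,1,1,1,1,1,1,1,1,1,2).

Computing H_k = (kernel of ∂_k) / (image of ∂_{k+1}):

  H_0: rank C_0 − rank ∂_1 = 7 − 6 = 1, and the invariant factors of ∂_1 are all 1, so H_0 ≅ Z.
  H_1: rank ker ∂_1 − rank ∂_2 = (18 − 6) − 12 = 0, and ∂_2 has invariant factor 2 > 1, so H_1 ≅ Z/2Z.
  H_2: rank ker ∂_2 − rank ∂_3 = (12 − 12) − 0 = 0, and there is no ∂_3, so H_2 ≅ 0.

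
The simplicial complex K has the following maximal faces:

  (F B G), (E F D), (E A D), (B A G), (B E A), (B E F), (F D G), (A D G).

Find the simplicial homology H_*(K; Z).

H_0 = Z,  H_1 = 0,  H_2 = Z.

Take the total order A < B < D < E < F < G on the vertex set. Then K (dimension 2) consists of the simplices:

  0-simplices (6): A, B, D, E, F, G
  1-simplices (12): AB, AD, AE, AG, BE, BF, BG, DE, DF, DG, EF, FG
  2-simplices (8): ABE, ABG, ADE, ADG, BEF, BFG, DEF, DFG

Hence C_0 ≅ Z^6, C_1 ≅ Z^12, C_2 ≅ Z^8.

Boundary ∂_1: C_1 → C_0 maps an edge to its endpoints' difference, ∂[p,q] = q − p.
This gives a 6×12 integer matrix of rank 5; reducing to Smith normal form yields diagonal entries (1,1,1,1,1).

Boundary ∂_2: C_2 → C_1 maps a triangle to the signed sum of its edges. For instance
  ∂DEF = EF − DF + DE,
  ∂DFG = FG − DG + DF.
This gives a 12×8 integer matrix of rank 7; reducing to Smith normal form yields diagonal entries (1,1,1,1,1,1,1).

Computing H_k = (kernel of ∂_k) / (image of ∂_{k+1}):

  H_0: rank C_0 − rank ∂_1 = 6 − 5 = 1, and the invariant factors of ∂_1 are all 1, so H_0 = Z.
  H_1: rank ker ∂_1 − rank ∂_2 = (12 − 5) − 7 = 0, and the invariant factors of ∂_2 are all 1, so H_1 = 0.
  H_2: rank ker ∂_2 − rank ∂_3 = (8 − 7) − 0 = 1, and there is no ∂_3, so H_2 = Z.

(K is a triangulation of the 2-sphere S^2.)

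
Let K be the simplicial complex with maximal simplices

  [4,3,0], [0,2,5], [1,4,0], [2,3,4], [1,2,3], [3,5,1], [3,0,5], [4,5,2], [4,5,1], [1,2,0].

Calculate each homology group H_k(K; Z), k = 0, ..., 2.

K has 6 vertices, 15 edges, 10 triangles.
rank ∂_0 = 0, rank ∂_1 = 5 ⇒ b_0 = 6 − 0 − 5 = 1; all invariant factors of ∂_1 are 1 so no torsion. So H_0 ≅ Z.
rank ∂_1 = 5, rank ∂_2 = 10 ⇒ b_1 = 15 − 5 − 10 = 0; ∂_2 has invariant factor(s) [2] giving torsion. So H_1 ≅ Z/2Z.
rank ∂_2 = 10, rank ∂_3 = 0 ⇒ b_2 = 10 − 10 − 0 = 0. So H_2 ≅ 0.

H_0 = Z,  H_1 = Z/2Z,  H_2 = 0.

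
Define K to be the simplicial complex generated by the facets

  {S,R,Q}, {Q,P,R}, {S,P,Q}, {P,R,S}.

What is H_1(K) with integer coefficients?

Fix the vertex order P < Q < R < S and write every simplex with vertices in increasing order. Then dim K = 2 and the simplices of K are:

  0-simplices (4): P, Q, R, S
  1-simplices (6): PQ, PR, PS, QR, QS, RS
  2-simplices (4): PQR, PQS, PRS, QRS

Hence C_0 ≅ Z^4, C_1 ≅ Z^6, C_2 ≅ Z^4.

∂_1: C_1 → C_0 sends each edge [p,q] (with p < q) to q − p. For instance
  ∂PS = S − P.
As a 4×6 matrix over Z this has rank 3, with invariant factors (1,1,1).

Boundary ∂_2: C_2 → C_1 acts by ∂[p,q,r] = [q,r] − [p,r] + [p,q]. For instance
  ∂PRS = RS − PS + PR,
  ∂PQS = QS − PS + PQ.
This gives a 6×4 integer matrix of rank 3; reducing to Smith normal form yields diagonal entries (1,1,1).

Now H_k = ker ∂_k / im ∂_{k+1}, so:

  H_1: rank ker ∂_1 − rank ∂_2 = (6 − 3) − 3 = 0, and the invariant factors of ∂_2 are all 1, so H_1 ≅ 0.

H_1 = 0.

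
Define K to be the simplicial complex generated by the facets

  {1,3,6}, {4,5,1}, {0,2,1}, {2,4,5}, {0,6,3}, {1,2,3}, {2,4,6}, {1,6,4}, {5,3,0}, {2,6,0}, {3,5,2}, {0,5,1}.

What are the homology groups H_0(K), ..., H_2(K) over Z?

H_0 ≅ Z,  H_1 ≅ Z/2,  H_2 = 0.

Order the vertices as 0 < 1 < 2 < 3 < 4 < 5 < 6. Listing each simplex with vertices in this order, K has dimension 2 with simplices:

  0-simplices (7): [0], [1], [2], [3], [4], [5], [6]
  1-simplices (18): [0,1], [0,2], [0,3], [0,5], [0,6], [1,2], [1,3], [1,4], [1,5], [1,6], [2,3], [2,4], [2,5], [2,6], [3,5], [3,6], [4,5], [4,6]
  2-simplices (12): [0,1,2], [0,1,5], [0,2,6], [0,3,5], [0,3,6], [1,2,3], [1,3,6], [1,4,5], [1,4,6], [2,3,5], [2,4,5], [2,4,6]

giving chain groups C_0 ≅ Z^7, C_1 ≅ Z^18, C_2 ≅ Z^12.

The boundary map ∂_1: C_1 → C_0 maps an edge to its endpoints' difference, ∂[p,q] = q − p. For instance
  ∂[1,4] = [4] − [1].
This gives a 7×18 integer matrix of rank 6; reducing to Smith normal form yields diagonal entries (1,1,1,1,1,1).

∂_2: C_2 → C_1 acts by ∂[p,q,r] = [q,r] − [p,r] + [p,q]. For instance
  ∂[2,3,5] = [3,5] − [2,5] + [2,3],
  ∂[1,4,6] = [4,6] − [1,6] + [1,4].
As a 18×12 matrix over Z this has rank 12, with invariant factors (1,1,1,1,1,1,1,1,1,1,1,2).

Now H_k = ker ∂_k / im ∂_{k+1}, so:

  H_0: rank C_0 − rank ∂_1 = 7 − 6 = 1, and the invariant factors of ∂_1 are all 1, so H_0 = Z.
  H_1: rank ker ∂_1 − rank ∂_2 = (18 − 6) − 12 = 0, and ∂_2 has invariant factor 2 > 1, so H_1 = Z/2.
  H_2: rank ker ∂_2 − rank ∂_3 = (12 − 12) − 0 = 0, and there is no ∂_3, so H_2 = 0.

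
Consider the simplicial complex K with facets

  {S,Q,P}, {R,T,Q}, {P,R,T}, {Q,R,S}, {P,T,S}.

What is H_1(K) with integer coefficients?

Fix the vertex order P < Q < R < S < T and write every simplex with vertices in increasing order. Then dim K = 2 and the simplices of K are:

  0-simplices (5): P, Q, R, S, T
  1-simplices (10): PQ, PR, PS, PT, QR, QS, QT, RS, RT, ST
  2-simplices (5): PQS, PRT, PST, QRS, QRT

Hence C_0 ≅ Z^5, C_1 ≅ Z^10, C_2 ≅ Z^5.

The boundary map ∂_1: C_1 → C_0 is given by ∂[p,q] = [q] − [p]. For instance
  ∂PT = T − P.
This gives a 5×10 integer matrix of rank 4; reducing to Smith normal form yields diagonal entries (1,1,1,1).

The boundary map ∂_2: C_2 → C_1 acts by ∂[p,q,r] = [q,r] − [p,r] + [p,q]. For instance
  ∂PRT = RT − PT + PR,
  ∂QRT = RT − QT + QR.
The resulting 10×5 matrix has rank 5, and its Smith normal form has invariant factors (1,1,1,1,1).

Now H_k = ker ∂_k / im ∂_{k+1}, so:

  H_1: rank ker ∂_1 − rank ∂_2 = (10 − 4) − 5 = 1, and the invariant factors of ∂_2 are all 1, so H_1 ≅ Z.

(K is a triangulation of the Möbius band.)

H_1 = Z.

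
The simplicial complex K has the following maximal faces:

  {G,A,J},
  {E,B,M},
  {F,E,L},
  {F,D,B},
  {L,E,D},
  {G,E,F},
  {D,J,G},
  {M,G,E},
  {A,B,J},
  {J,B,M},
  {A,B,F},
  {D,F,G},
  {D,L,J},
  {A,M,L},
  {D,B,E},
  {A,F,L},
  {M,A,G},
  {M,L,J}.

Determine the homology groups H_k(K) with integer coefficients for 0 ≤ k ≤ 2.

We work with the vertex ordering A < B < D < E < F < G < J < L < M. The simplices of K, each written with vertices in increasing order, are:

  0-simplices (9): A, B, D, E, F, G, J, L, M
  1-simplices (27): AB, AF, AG, AJ, AL, AM, BD, BE, BF, BJ, BM, DE, DF, DG, DJ, DL, EF, EG, EL, EM, FG, FL, GJ, GM, JL, JM, LM
  2-simplices (18): ABF, ABJ, AFL, AGJ, AGM, ALM, BDE, BDF, BEM, BJM, DEL, DFG, DGJ, DJL, EFG, EFL, EGM, JLM

giving chain groups C_0 ≅ Z^9, C_1 ≅ Z^27, C_2 ≅ Z^18.

∂_1: C_1 → C_0 is given by ∂[p,q] = [q] − [p].
As a 9×27 matrix over Z this has rank 8, with invariant factors (1,1,1,1,1,1,1,1).

Boundary ∂_2: C_2 → C_1 maps a triangle to the signed sum of its edges. For instance
  ∂DGJ = GJ − DJ + DG,
  ∂BDE = DE − BE + BD.
The resulting 27×18 matrix has rank 18, and its Smith normal form has invariant factors (1,1,1,1,1,1,1,1,1,1,1,1,1,1,1,1,1,2).

Reading off H_k = ker ∂_k / im ∂_{k+1}:

  H_0: rank C_0 − rank ∂_1 = 9 − 8 = 1, and the invariant factors of ∂_1 are all 1, so H_0 ≅ Z.
  H_1: rank ker ∂_1 − rank ∂_2 = (27 − 8) − 18 = 1, and ∂_2 has invariant factor 2 > 1, so H_1 ≅ Z ⊕ Z/2.
  H_2: rank ker ∂_2 − rank ∂_3 = (18 − 18) − 0 = 0, and there is no ∂_3, so H_2 ≅ 0.

H_0 ≅ Z,  H_1 ≅ Z ⊕ Z/2,  H_2 = 0.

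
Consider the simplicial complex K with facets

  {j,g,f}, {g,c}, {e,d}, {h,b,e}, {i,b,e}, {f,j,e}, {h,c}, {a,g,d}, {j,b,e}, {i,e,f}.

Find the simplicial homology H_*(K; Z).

We work with the vertex ordering a < b < c < d < e < f < g < h < i < j. The simplices of K, each written with vertices in increasing order, are:

  0-simplices (10): a, b, c, d, e, f, g, h, i, j
  1-simplices (18): ad, ag, be, bh, bi, bj, cg, ch, de, dg, ef, eh, ei, ej, fg, fi, fj, gj
  2-simplices (7): adg, beh, bei, bej, efi, efj, fgj

giving chain groups C_0 ≅ Z^10, C_1 ≅ Z^18, C_2 ≅ Z^7.

Boundary ∂_1: C_1 → C_0 is given by ∂[p,q] = [q] − [p].
This gives a 10×18 integer matrix of rank 9; reducing to Smith normal form yields diagonal entries (1,1,1,1,1,1,1,1,1).

∂_2: C_2 → C_1 acts by ∂[p,q,r] = [q,r] − [p,r] + [p,q]. For instance
  ∂efi = fi − ei + ef,
  ∂bej = ej − bj + be.
The resulting 18×7 matrix has rank 7, and its Smith normal form has invariant factors (1,1,1,1,1,1,1).

Reading off H_k = ker ∂_k / im ∂_{k+1}:

  H_0: rank C_0 − rank ∂_1 = 10 − 9 = 1, and the invariant factors of ∂_1 are all 1, so H_0 ≅ Z.
  H_1: rank ker ∂_1 − rank ∂_2 = (18 − 9) − 7 = 2, and the invariant factors of ∂_2 are all 1, so H_1 ≅ Z^2.
  H_2: rank ker ∂_2 − rank ∂_3 = (7 − 7) − 0 = 0, and there is no ∂_3, so H_2 ≅ 0.

H_0 = Z,  H_1 = Z^2,  H_2 = 0.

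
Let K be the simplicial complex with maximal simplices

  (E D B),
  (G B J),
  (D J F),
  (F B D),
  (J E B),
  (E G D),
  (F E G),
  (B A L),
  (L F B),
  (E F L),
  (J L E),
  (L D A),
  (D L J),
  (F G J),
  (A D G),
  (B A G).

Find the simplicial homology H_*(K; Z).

We work with the vertex ordering A < B < D < E < F < G < J < L. The simplices of K, each written with vertices in increasing order, are:

  0-simplices (8): A, B, D, E, F, G, J, L
  1-simplices (24): AB, AD, AG, AL, BD, BE, BF, BG, BJ, BL, DE, DF, DG, DJ, DL, EF, EG, EJ, EL, FG, FJ, FL, GJ, JL
  2-simplices (16): ABG, ABL, ADG, ADL, BDE, BDF, BEJ, BFL, BGJ, DEG, DFJ, DJL, EFG, EFL, EJL, FGJ

giving chain groups C_0 ≅ Z^8, C_1 ≅ Z^24, C_2 ≅ Z^16.

The boundary map ∂_1: C_1 → C_0 is given by ∂[p,q] = [q] − [p]. For instance
  ∂BD = D − B.
As a 8×24 matrix over Z this has rank 7, with invariant factors (1,1,1,1,1,1,1).

The boundary map ∂_2: C_2 → C_1 sends each 2-simplex [p,q,r] to [q,r] − [p,r] + [p,q]. For instance
  ∂BGJ = GJ − BJ + BG,
  ∂BFL = FL − BL + BF.
This gives a 24×16 integer matrix of rank 15; reducing to Smith normal form yields diagonal entries (1,1,1,1,1,1,1,1,1,1,1,1,1,1,1).

From H_k ≅ ker(∂_k) / im(∂_{k+1}) we obtain:

  H_0: rank C_0 − rank ∂_1 = 8 − 7 = 1, and the invariant factors of ∂_1 are all 1, so H_0 ≅ Z.
  H_1: rank ker ∂_1 − rank ∂_2 = (24 − 7) − 15 = 2, and the invariant factors of ∂_2 are all 1, so H_1 ≅ Z^2.
  H_2: rank ker ∂_2 − rank ∂_3 = (16 − 15) − 0 = 1, and there is no ∂_3, so H_2 ≅ Z.

As a check, the Euler characteristic is 8 − 24 + 16 = 0, which agrees with 1 − 2 + 1 = 0.

H_0 = Z,  H_1 = Z^2,  H_2 = Z.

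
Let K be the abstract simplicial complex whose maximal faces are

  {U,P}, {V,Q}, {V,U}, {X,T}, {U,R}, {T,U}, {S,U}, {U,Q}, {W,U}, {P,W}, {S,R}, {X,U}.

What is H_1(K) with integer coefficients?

H_1 = Z^4.

Order the vertices as P < Q < R < S < T < U < V < W < X. Listing each simplex with vertices in this order, K has dimension 1 with simplices:

  0-simplices (9): P, Q, R, S, T, U, V, W, X
  1-simplices (12): PU, PW, QU, QV, RS, RU, SU, TU, TX, UV, UW, UX

giving chain groups C_0 ≅ Z^9, C_1 ≅ Z^12.

∂_1: C_1 → C_0 sends each edge [p,q] (with p < q) to q − p. For instance
  ∂PU = U − P.
This gives a 9×12 integer matrix of rank 8; reducing to Smith normal form yields diagonal entries (1,1,1,1,1,1,1,1).

Now H_k = ker ∂_k / im ∂_{k+1}, so:

  H_1: rank ker ∂_1 − rank ∂_2 = (12 − 8) − 0 = 4, and there is no ∂_2, so H_1 = Z^4.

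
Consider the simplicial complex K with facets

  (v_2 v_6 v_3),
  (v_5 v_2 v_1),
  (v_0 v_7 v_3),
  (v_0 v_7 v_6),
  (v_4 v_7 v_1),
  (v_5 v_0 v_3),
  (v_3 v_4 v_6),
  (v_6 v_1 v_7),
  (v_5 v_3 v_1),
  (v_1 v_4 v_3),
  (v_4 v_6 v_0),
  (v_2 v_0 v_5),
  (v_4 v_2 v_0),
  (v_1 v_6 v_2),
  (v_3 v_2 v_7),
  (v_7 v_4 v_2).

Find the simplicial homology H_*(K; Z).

Take the total order v_0 < v_1 < v_2 < v_3 < v_4 < v_5 < v_6 < v_7 on the vertex set. Then K (dimension 2) consists of the simplices:

  0-simplices (8): [v_0], [v_1], [v_2], [v_3], [v_4], [v_5], [v_6], [v_7]
  1-simplices (24): (24 of them)
  2-simplices (16): (16 of them)

so the chain groups are C_0 ≅ Z^8, C_1 ≅ Z^24, C_2 ≅ Z^16.

The boundary map ∂_1: C_1 → C_0 is given by ∂[p,q] = [q] − [p].
The resulting 8×24 matrix has rank 7, and its Smith normal form has invariant factors (1,1,1,1,1,1,1).

Boundary ∂_2: C_2 → C_1 acts by ∂[p,q,r] = [q,r] − [p,r] + [p,q]. For instance
  ∂[v_1,v_2,v_6] = [v_2,v_6] − [v_1,v_6] + [v_1,v_2],
  ∂[v_0,v_2,v_5] = [v_2,v_5] − [v_0,v_5] + [v_0,v_2].
As a 24×16 matrix over Z this has rank 15, with invariant factors (1,1,1,1,1,1,1,1,1,1,1,1,1,1,1).

Reading off H_k = ker ∂_k / im ∂_{k+1}:

  H_0: rank C_0 − rank ∂_1 = 8 − 7 = 1, and the invariant factors of ∂_1 are all 1, so H_0 = Z.
  H_1: rank ker ∂_1 − rank ∂_2 = (24 − 7) − 15 = 2, and the invariant factors of ∂_2 are all 1, so H_1 = Z^2.
  H_2: rank ker ∂_2 − rank ∂_3 = (16 − 15) − 0 = 1, and there is no ∂_3, so H_2 = Z.

H_0 = Z,  H_1 = Z^2,  H_2 = Z.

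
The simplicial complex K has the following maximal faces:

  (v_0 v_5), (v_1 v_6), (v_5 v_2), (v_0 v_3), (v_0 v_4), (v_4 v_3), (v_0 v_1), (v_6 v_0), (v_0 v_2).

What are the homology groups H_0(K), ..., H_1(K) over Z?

H_0 ≅ Z,  H_1 ≅ Z^3.

We work with the vertex ordering v_0 < v_1 < v_2 < v_3 < v_4 < v_5 < v_6. The simplices of K, each written with vertices in increasing order, are:

  0-simplices (7): [v_0], [v_1], [v_2], [v_3], [v_4], [v_5], [v_6]
  1-simplices (9): [v_0,v_1], [v_0,v_2], [v_0,v_3], [v_0,v_4], [v_0,v_5], [v_0,v_6], [v_1,v_6], [v_2,v_5], [v_3,v_4]

Hence C_0 ≅ Z^7, C_1 ≅ Z^9.

Boundary ∂_1: C_1 → C_0 is given by ∂[p,q] = [q] − [p].
The 7×9 boundary matrix has rank 6 and Smith normal form diag(1,1,1,1,1,1).

Computing H_k = (kernel of ∂_k) / (image of ∂_{k+1}):

  H_0: rank C_0 − rank ∂_1 = 7 − 6 = 1, and the invariant factors of ∂_1 are all 1, so H_0 ≅ Z.
  H_1: rank ker ∂_1 − rank ∂_2 = (9 − 6) − 0 = 3, and there is no ∂_2, so H_1 ≅ Z^3.

As a check, the Euler characteristic is 7 − 9 = -2, which agrees with 1 − 3 = -2.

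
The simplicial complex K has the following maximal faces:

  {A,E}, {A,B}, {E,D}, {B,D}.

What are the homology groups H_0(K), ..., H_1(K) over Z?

H_0 = Z,  H_1 = Z.

Take the total order A < B < D < E on the vertex set. Then K (dimension 1) consists of the simplices:

  0-simplices (4): A, B, D, E
  1-simplices (4): AB, AE, BD, DE

giving chain groups C_0 ≅ Z^4, C_1 ≅ Z^4.

Boundary ∂_1: C_1 → C_0 maps an edge to its endpoints' difference, ∂[p,q] = q − p. For instance
  ∂AB = B − A.
This gives a 4×4 integer matrix of rank 3; reducing to Smith normal form yields diagonal entries (1,1,1).

Reading off H_k = ker ∂_k / im ∂_{k+1}:

  H_0: rank C_0 − rank ∂_1 = 4 − 3 = 1, and the invariant factors of ∂_1 are all 1, so H_0 = Z.
  H_1: rank ker ∂_1 − rank ∂_2 = (4 − 3) − 0 = 1, and there is no ∂_2, so H_1 = Z.

As a check, the Euler characteristic is 4 − 4 = 0, which agrees with 1 − 1 = 0.
(K is a triangulation of the circle S^1.)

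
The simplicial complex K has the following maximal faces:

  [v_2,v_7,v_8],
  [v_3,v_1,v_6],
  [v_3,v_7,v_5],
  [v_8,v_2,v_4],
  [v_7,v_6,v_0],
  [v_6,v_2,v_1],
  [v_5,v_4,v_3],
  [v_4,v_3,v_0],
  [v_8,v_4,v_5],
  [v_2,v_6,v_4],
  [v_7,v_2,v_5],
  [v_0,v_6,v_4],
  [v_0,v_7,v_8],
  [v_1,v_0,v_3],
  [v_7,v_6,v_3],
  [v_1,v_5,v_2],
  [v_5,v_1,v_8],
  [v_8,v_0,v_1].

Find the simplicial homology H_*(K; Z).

Fix the vertex order v_0 < v_1 < v_2 < v_3 < v_4 < v_5 < v_6 < v_7 < v_8 and write every simplex with vertices in increasing order. Then dim K = 2 and the simplices of K are:

  0-simplices (9): [v_0], [v_1], [v_2], [v_3], [v_4], [v_5], [v_6], [v_7], [v_8]
  1-simplices (27): (27 of them)
  2-simplices (18): (18 of them)

so the chain groups are C_0 ≅ Z^9, C_1 ≅ Z^27, C_2 ≅ Z^18.

The boundary map ∂_1: C_1 → C_0 sends each edge [p,q] (with p < q) to q − p.
The 9×27 boundary matrix has rank 8 and Smith normal form diag(1,1,1,1,1,1,1,1).

Boundary ∂_2: C_2 → C_1 sends each 2-simplex [p,q,r] to [q,r] − [p,r] + [p,q]. For instance
  ∂[v_3,v_6,v_7] = [v_6,v_7] − [v_3,v_7] + [v_3,v_6],
  ∂[v_0,v_3,v_4] = [v_3,v_4] − [v_0,v_4] + [v_0,v_3].
As a 27×18 matrix over Z this has rank 18, with invariant factors (1,1,1,1,1,1,1,1,1,1,1,1,1,1,1,1,1,2).

From H_k ≅ ker(∂_k) / im(∂_{k+1}) we obtain:

  H_0: rank C_0 − rank ∂_1 = 9 − 8 = 1, and the invariant factors of ∂_1 are all 1, so H_0 ≅ Z.
  H_1: rank ker ∂_1 − rank ∂_2 = (27 − 8) − 18 = 1, and ∂_2 has invariant factor 2 > 1, so H_1 ≅ Z ⊕ Z_2.
  H_2: rank ker ∂_2 − rank ∂_3 = (18 − 18) − 0 = 0, and there is no ∂_3, so H_2 ≅ 0.

H_0 = Z,  H_1 = Z ⊕ Z_2,  H_2 = 0.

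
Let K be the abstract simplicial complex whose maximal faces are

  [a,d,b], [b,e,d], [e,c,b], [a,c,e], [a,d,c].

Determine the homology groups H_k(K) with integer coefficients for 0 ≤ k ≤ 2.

Fix the vertex order a < b < c < d < e and write every simplex with vertices in increasing order. Then dim K = 2 and the simplices of K are:

  0-simplices (5): a, b, c, d, e
  1-simplices (10): ab, ac, ad, ae, bc, bd, be, cd, ce, de
  2-simplices (5): abd, acd, ace, bce, bde

Hence C_0 ≅ Z^5, C_1 ≅ Z^10, C_2 ≅ Z^5.

∂_1: C_1 → C_0 maps an edge to its endpoints' difference, ∂[p,q] = q − p.
As a 5×10 matrix over Z this has rank 4, with invariant factors (1,1,1,1).

The boundary map ∂_2: C_2 → C_1 acts by ∂[p,q,r] = [q,r] − [p,r] + [p,q]. For instance
  ∂ace = ce − ae + ac,
  ∂bce = ce − be + bc.
As a 10×5 matrix over Z this has rank 5, with invariant factors (1,1,1,1,1).

Reading off H_k = ker ∂_k / im ∂_{k+1}:

  H_0: rank C_0 − rank ∂_1 = 5 − 4 = 1, and the invariant factors of ∂_1 are all 1, so H_0 = Z.
  H_1: rank ker ∂_1 − rank ∂_2 = (10 − 4) − 5 = 1, and the invariant factors of ∂_2 are all 1, so H_1 = Z.
  H_2: rank ker ∂_2 − rank ∂_3 = (5 − 5) − 0 = 0, and there is no ∂_3, so H_2 = 0.

(K is a triangulation of the Möbius band.)

H_0 = Z,  H_1 = Z,  H_2 = 0.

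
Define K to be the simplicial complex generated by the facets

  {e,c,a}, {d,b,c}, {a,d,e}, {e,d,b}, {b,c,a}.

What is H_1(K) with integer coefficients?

H_1 ≅ Z.

We work with the vertex ordering a < b < c < d < e. The simplices of K, each written with vertices in increasing order, are:

  0-simplices (5): a, b, c, d, e
  1-simplices (10): ab, ac, ad, ae, bc, bd, be, cd, ce, de
  2-simplices (5): abc, ace, ade, bcd, bde

Hence C_0 ≅ Z^5, C_1 ≅ Z^10, C_2 ≅ Z^5.

∂_1: C_1 → C_0 maps an edge to its endpoints' difference, ∂[p,q] = q − p. For instance
  ∂bd = d − b.
This gives a 5×10 integer matrix of rank 4; reducing to Smith normal form yields diagonal entries (1,1,1,1).

∂_2: C_2 → C_1 sends each 2-simplex [p,q,r] to [q,r] − [p,r] + [p,q]. For instance
  ∂ade = de − ae + ad,
  ∂abc = bc − ac + ab.
This gives a 10×5 integer matrix of rank 5; reducing to Smith normal form yields diagonal entries (1,1,1,1,1).

From H_k ≅ ker(∂_k) / im(∂_{k+1}) we obtain:

  H_1: rank ker ∂_1 − rank ∂_2 = (10 − 4) − 5 = 1, and the invariant factors of ∂_2 are all 1, so H_1 ≅ Z.

(K is a triangulation of the Möbius band.)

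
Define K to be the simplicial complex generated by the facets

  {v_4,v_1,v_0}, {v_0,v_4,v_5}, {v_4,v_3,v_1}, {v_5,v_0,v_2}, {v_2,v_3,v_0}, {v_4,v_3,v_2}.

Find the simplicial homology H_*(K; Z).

Take the total order v_0 < v_1 < v_2 < v_3 < v_4 < v_5 on the vertex set. Then K (dimension 2) consists of the simplices:

  0-simplices (6): [v_0], [v_1], [v_2], [v_3], [v_4], [v_5]
  1-simplices (12): [v_0,v_1], [v_0,v_2], [v_0,v_3], [v_0,v_4], [v_0,v_5], [v_1,v_3], [v_1,v_4], [v_2,v_3], [v_2,v_4], [v_2,v_5], [v_3,v_4], [v_4,v_5]
  2-simplices (6): [v_0,v_1,v_4], [v_0,v_2,v_3], [v_0,v_2,v_5], [v_0,v_4,v_5], [v_1,v_3,v_4], [v_2,v_3,v_4]

Hence C_0 ≅ Z^6, C_1 ≅ Z^12, C_2 ≅ Z^6.

The boundary map ∂_1: C_1 → C_0 is given by ∂[p,q] = [q] − [p]. For instance
  ∂[v_2,v_5] = [v_5] − [v_2].
The resulting 6×12 matrix has rank 5, and its Smith normal form has invariant factors (1,1,1,1,1).

∂_2: C_2 → C_1 maps a triangle to the signed sum of its edges. For instance
  ∂[v_1,v_3,v_4] = [v_3,v_4] − [v_1,v_4] + [v_1,v_3],
  ∂[v_2,v_3,v_4] = [v_3,v_4] − [v_2,v_4] + [v_2,v_3].
As a 12×6 matrix over Z this has rank 6, with invariant factors (1,1,1,1,1,1).

Now H_k = ker ∂_k / im ∂_{k+1}, so:

  H_0: rank C_0 − rank ∂_1 = 6 − 5 = 1, and the invariant factors of ∂_1 are all 1, so H_0 ≅ Z.
  H_1: rank ker ∂_1 − rank ∂_2 = (12 − 5) − 6 = 1, and the invariant factors of ∂_2 are all 1, so H_1 ≅ Z.
  H_2: rank ker ∂_2 − rank ∂_3 = (6 − 6) − 0 = 0, and there is no ∂_3, so H_2 ≅ 0.

H_0 = Z,  H_1 = Z,  H_2 = 0.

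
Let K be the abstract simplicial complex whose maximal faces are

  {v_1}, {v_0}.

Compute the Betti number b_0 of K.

b_0 = 2.

Take the total order v_0 < v_1 on the vertex set. Then K (dimension 0) consists of the simplices:

  0-simplices (2): [v_0], [v_1]

giving chain groups C_0 ≅ Z^2.

Computing H_k = (kernel of ∂_k) / (image of ∂_{k+1}):

  H_0: rank C_0 − rank ∂_1 = 2 − 0 = 2, and there is no ∂_1, so H_0 ≅ Z^2.

(K is a triangulation of a set of 2 points.)

Hence the Betti numbers are b_0 = 2.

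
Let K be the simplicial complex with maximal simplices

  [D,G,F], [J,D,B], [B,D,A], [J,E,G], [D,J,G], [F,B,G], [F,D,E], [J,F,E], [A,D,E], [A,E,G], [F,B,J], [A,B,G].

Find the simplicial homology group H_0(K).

H_0 = Z.

Fix the vertex order A < B < D < E < F < G < J and write every simplex with vertices in increasing order. Then dim K = 2 and the simplices of K are:

  0-simplices (7): A, B, D, E, F, G, J
  1-simplices (18): AB, AD, AE, AG, BD, BF, BG, BJ, DE, DF, DG, DJ, EF, EG, EJ, FG, FJ, GJ
  2-simplices (12): ABD, ABG, ADE, AEG, BDJ, BFG, BFJ, DEF, DFG, DGJ, EFJ, EGJ

giving chain groups C_0 ≅ Z^7, C_1 ≅ Z^18, C_2 ≅ Z^12.

Boundary ∂_1: C_1 → C_0 is given by ∂[p,q] = [q] − [p]. For instance
  ∂BG = G − B.
The 7×18 boundary matrix has rank 6 and Smith normal form diag(1,1,1,1,1,1).

∂_2: C_2 → C_1 sends each 2-simplex [p,q,r] to [q,r] − [p,r] + [p,q]. For instance
  ∂ABD = BD − AD + AB,
  ∂BFJ = FJ − BJ + BF.
The 18×12 boundary matrix has rank 12 and Smith normal form diag(1,1,1,1,1,1,1,1,1,1,1,2).

Now H_k = ker ∂_k / im ∂_{k+1}, so:

  H_0: rank C_0 − rank ∂_1 = 7 − 6 = 1, and the invariant factors of ∂_1 are all 1, so H_0 ≅ Z.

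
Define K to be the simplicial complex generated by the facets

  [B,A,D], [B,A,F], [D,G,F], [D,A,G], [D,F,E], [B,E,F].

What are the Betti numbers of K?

Take the total order A < B < D < E < F < G on the vertex set. Then K (dimension 2) consists of the simplices:

  0-simplices (6): A, B, D, E, F, G
  1-simplices (12): AB, AD, AF, AG, BD, BE, BF, DE, DF, DG, EF, FG
  2-simplices (6): ABD, ABF, ADG, BEF, DEF, DFG

so the chain groups are C_0 ≅ Z^6, C_1 ≅ Z^12, C_2 ≅ Z^6.

The boundary map ∂_1: C_1 → C_0 maps an edge to its endpoints' difference, ∂[p,q] = q − p. For instance
  ∂DG = G − D.
The resulting 6×12 matrix has rank 5, and its Smith normal form has invariant factors (1,1,1,1,1).

Boundary ∂_2: C_2 → C_1 maps a triangle to the signed sum of its edges. For instance
  ∂BEF = EF − BF + BE,
  ∂ABD = BD − AD + AB.
As a 12×6 matrix over Z this has rank 6, with invariant factors (1,1,1,1,1,1).

Reading off H_k = ker ∂_k / im ∂_{k+1}:

  H_0: rank C_0 − rank ∂_1 = 6 − 5 = 1, and the invariant factors of ∂_1 are all 1, so H_0 = Z.
  H_1: rank ker ∂_1 − rank ∂_2 = (12 − 5) − 6 = 1, and the invariant factors of ∂_2 are all 1, so H_1 = Z.
  H_2: rank ker ∂_2 − rank ∂_3 = (6 − 6) − 0 = 0, and there is no ∂_3, so H_2 = 0.

Hence the Betti numbers are b_0 = 1, b_1 = 1, b_2 = 0.

b_0 = 1, b_1 = 1, b_2 = 0.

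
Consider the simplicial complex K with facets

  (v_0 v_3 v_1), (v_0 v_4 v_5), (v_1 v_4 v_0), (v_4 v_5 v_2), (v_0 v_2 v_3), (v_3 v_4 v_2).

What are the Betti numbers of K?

Fix the vertex order v_0 < v_1 < v_2 < v_3 < v_4 < v_5 and write every simplex with vertices in increasing order. Then dim K = 2 and the simplices of K are:

  0-simplices (6): [v_0], [v_1], [v_2], [v_3], [v_4], [v_5]
  1-simplices (12): [v_0,v_1], [v_0,v_2], [v_0,v_3], [v_0,v_4], [v_0,v_5], [v_1,v_3], [v_1,v_4], [v_2,v_3], [v_2,v_4], [v_2,v_5], [v_3,v_4], [v_4,v_5]
  2-simplices (6): [v_0,v_1,v_3], [v_0,v_1,v_4], [v_0,v_2,v_3], [v_0,v_4,v_5], [v_2,v_3,v_4], [v_2,v_4,v_5]

so the chain groups are C_0 ≅ Z^6, C_1 ≅ Z^12, C_2 ≅ Z^6.

∂_1: C_1 → C_0 sends each edge [p,q] (with p < q) to q − p. For instance
  ∂[v_1,v_4] = [v_4] − [v_1].
The 6×12 boundary matrix has rank 5 and Smith normal form diag(1,1,1,1,1).

The boundary map ∂_2: C_2 → C_1 sends each 2-simplex [p,q,r] to [q,r] − [p,r] + [p,q]. For instance
  ∂[v_0,v_2,v_3] = [v_2,v_3] − [v_0,v_3] + [v_0,v_2],
  ∂[v_0,v_1,v_3] = [v_1,v_3] − [v_0,v_3] + [v_0,v_1].
This gives a 12×6 integer matrix of rank 6; reducing to Smith normal form yields diagonal entries (1,1,1,1,1,1).

Reading off H_k = ker ∂_k / im ∂_{k+1}:

  H_0: rank C_0 − rank ∂_1 = 6 − 5 = 1, and the invariant factors of ∂_1 are all 1, so H_0 ≅ Z.
  H_1: rank ker ∂_1 − rank ∂_2 = (12 − 5) − 6 = 1, and the invariant factors of ∂_2 are all 1, so H_1 ≅ Z.
  H_2: rank ker ∂_2 − rank ∂_3 = (6 − 6) − 0 = 0, and there is no ∂_3, so H_2 ≅ 0.

As a check, the Euler characteristic is 6 − 12 + 6 = 0, which agrees with 1 − 1 + 0 = 0.

Hence the Betti numbers are b_0 = 1, b_1 = 1, b_2 = 0.

b_0 = 1, b_1 = 1, b_2 = 0.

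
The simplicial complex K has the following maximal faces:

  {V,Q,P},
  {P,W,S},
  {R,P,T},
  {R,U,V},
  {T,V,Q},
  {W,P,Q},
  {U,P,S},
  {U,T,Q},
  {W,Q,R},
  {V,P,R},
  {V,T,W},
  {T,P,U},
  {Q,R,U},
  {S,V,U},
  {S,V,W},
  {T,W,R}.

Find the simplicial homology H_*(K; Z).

K has 8 vertices, 24 edges, 16 triangles.
rank ∂_0 = 0, rank ∂_1 = 7 ⇒ b_0 = 8 − 0 − 7 = 1; all invariant factors of ∂_1 are 1 so no torsion. So H_0 = Z.
rank ∂_1 = 7, rank ∂_2 = 15 ⇒ b_1 = 24 − 7 − 15 = 2; all invariant factors of ∂_2 are 1 so no torsion. So H_1 = Z^2.
rank ∂_2 = 15, rank ∂_3 = 0 ⇒ b_2 = 16 − 15 − 0 = 1. So H_2 = Z.

H_0 ≅ Z,  H_1 ≅ Z^2,  H_2 ≅ Z.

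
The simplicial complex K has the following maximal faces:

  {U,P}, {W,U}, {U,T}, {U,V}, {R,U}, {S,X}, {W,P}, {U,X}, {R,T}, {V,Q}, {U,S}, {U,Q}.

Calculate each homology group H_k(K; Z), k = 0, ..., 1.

H_0 ≅ Z,  H_1 ≅ Z^4.

Take the total order P < Q < R < S < T < U < V < W < X on the vertex set. Then K (dimension 1) consists of the simplices:

  0-simplices (9): P, Q, R, S, T, U, V, W, X
  1-simplices (12): PU, PW, QU, QV, RT, RU, SU, SX, TU, UV, UW, UX

Hence C_0 ≅ Z^9, C_1 ≅ Z^12.

Boundary ∂_1: C_1 → C_0 sends each edge [p,q] (with p < q) to q − p. For instance
  ∂QV = V − Q.
This gives a 9×12 integer matrix of rank 8; reducing to Smith normal form yields diagonal entries (1,1,1,1,1,1,1,1).

Computing H_k = (kernel of ∂_k) / (image of ∂_{k+1}):

  H_0: rank C_0 − rank ∂_1 = 9 − 8 = 1, and the invariant factors of ∂_1 are all 1, so H_0 = Z.
  H_1: rank ker ∂_1 − rank ∂_2 = (12 − 8) − 0 = 4, and there is no ∂_2, so H_1 = Z^4.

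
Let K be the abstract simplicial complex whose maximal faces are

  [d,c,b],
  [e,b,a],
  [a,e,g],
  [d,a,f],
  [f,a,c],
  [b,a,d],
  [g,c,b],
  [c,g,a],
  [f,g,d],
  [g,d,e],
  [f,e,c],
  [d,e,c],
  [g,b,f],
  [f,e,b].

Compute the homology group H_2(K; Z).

H_2 ≅ Z.

Take the total order a < b < c < d < e < f < g on the vertex set. Then K (dimension 2) consists of the simplices:

  0-simplices (7): a, b, c, d, e, f, g
  1-simplices (21): ab, ac, ad, ae, af, ag, bc, bd, be, bf, bg, cd, ce, cf, cg, de, df, dg, ef, eg, fg
  2-simplices (14): abd, abe, acf, acg, adf, aeg, bcd, bcg, bef, bfg, cde, cef, deg, dfg

so the chain groups are C_0 ≅ Z^7, C_1 ≅ Z^21, C_2 ≅ Z^14.

The boundary map ∂_1: C_1 → C_0 sends each edge [p,q] (with p < q) to q − p.
The resulting 7×21 matrix has rank 6, and its Smith normal form has invariant factors (1,1,1,1,1,1).

The boundary map ∂_2: C_2 → C_1 sends each 2-simplex [p,q,r] to [q,r] − [p,r] + [p,q]. For instance
  ∂dfg = fg − dg + df,
  ∂bef = ef − bf + be.
The resulting 21×14 matrix has rank 13, and its Smith normal form has invariant factors (1,1,1,1,1,1,1,1,1,1,1,1,1).

Computing H_k = (kernel of ∂_k) / (image of ∂_{k+1}):

  H_2: rank ker ∂_2 − rank ∂_3 = (14 − 13) − 0 = 1, and there is no ∂_3, so H_2 ≅ Z.

(K is a triangulation of the torus T^2.)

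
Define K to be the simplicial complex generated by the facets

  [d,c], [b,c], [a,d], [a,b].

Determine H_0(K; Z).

H_0 ≅ Z.

Fix the vertex order a < b < c < d and write every simplex with vertices in increasing order. Then dim K = 1 and the simplices of K are:

  0-simplices (4): a, b, c, d
  1-simplices (4): ab, ad, bc, cd

giving chain groups C_0 ≅ Z^4, C_1 ≅ Z^4.

∂_1: C_1 → C_0 sends each edge [p,q] (with p < q) to q − p. For instance
  ∂ad = d − a.
The 4×4 boundary matrix has rank 3 and Smith normal form diag(1,1,1).

Reading off H_k = ker ∂_k / im ∂_{k+1}:

  H_0: rank C_0 − rank ∂_1 = 4 − 3 = 1, and the invariant factors of ∂_1 are all 1, so H_0 ≅ Z.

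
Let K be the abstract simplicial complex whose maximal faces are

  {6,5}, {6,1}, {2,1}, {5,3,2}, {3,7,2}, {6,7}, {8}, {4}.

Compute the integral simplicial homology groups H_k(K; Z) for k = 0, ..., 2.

Take the total order 1 < 2 < 3 < 4 < 5 < 6 < 7 < 8 on the vertex set. Then K (dimension 2) consists of the simplices:

  0-simplices (8): [1], [2], [3], [4], [5], [6], [7], [8]
  1-simplices (9): [1,2], [1,6], [2,3], [2,5], [2,7], [3,5], [3,7], [5,6], [6,7]
  2-simplices (2): [2,3,5], [2,3,7]

giving chain groups C_0 ≅ Z^8, C_1 ≅ Z^9, C_2 ≅ Z^2.

∂_1: C_1 → C_0 is given by ∂[p,q] = [q] − [p]. For instance
  ∂[2,5] = [5] − [2].
The resulting 8×9 matrix has rank 5, and its Smith normal form has invariant factors (1,1,1,1,1).

∂_2: C_2 → C_1 maps a triangle to the signed sum of its edges. For instance
  ∂[2,3,5] = [3,5] − [2,5] + [2,3],
  ∂[2,3,7] = [3,7] − [2,7] + [2,3].
The resulting 9×2 matrix has rank 2, and its Smith normal form has invariant factors (1,1).

Reading off H_k = ker ∂_k / im ∂_{k+1}:

  H_0: rank C_0 − rank ∂_1 = 8 − 5 = 3, and the invariant factors of ∂_1 are all 1, so H_0 ≅ Z^3.
  H_1: rank ker ∂_1 − rank ∂_2 = (9 − 5) − 2 = 2, and the invariant factors of ∂_2 are all 1, so H_1 ≅ Z^2.
  H_2: rank ker ∂_2 − rank ∂_3 = (2 − 2) − 0 = 0, and there is no ∂_3, so H_2 ≅ 0.

As a check, the Euler characteristic is 8 − 9 + 2 = 1, which agrees with 3 − 2 + 0 = 1.

H_0 = Z^3,  H_1 = Z^2,  H_2 = 0.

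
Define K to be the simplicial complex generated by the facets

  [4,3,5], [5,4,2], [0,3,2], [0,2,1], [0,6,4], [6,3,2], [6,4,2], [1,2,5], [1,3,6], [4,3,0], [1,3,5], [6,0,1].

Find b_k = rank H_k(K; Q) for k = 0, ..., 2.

b_0 = 1, b_1 = 0, b_2 = 0.

Take the total order 0 < 1 < 2 < 3 < 4 < 5 < 6 on the vertex set. Then K (dimension 2) consists of the simplices:

  0-simplices (7): [0], [1], [2], [3], [4], [5], [6]
  1-simplices (18): [0,1], [0,2], [0,3], [0,4], [0,6], [1,2], [1,3], [1,5], [1,6], [2,3], [2,4], [2,5], [2,6], [3,4], [3,5], [3,6], [4,5], [4,6]
  2-simplices (12): [0,1,2], [0,1,6], [0,2,3], [0,3,4], [0,4,6], [1,2,5], [1,3,5], [1,3,6], [2,3,6], [2,4,5], [2,4,6], [3,4,5]

Hence C_0 ≅ Z^7, C_1 ≅ Z^18, C_2 ≅ Z^12.

The boundary map ∂_1: C_1 → C_0 sends each edge [p,q] (with p < q) to q − p. For instance
  ∂[2,6] = [6] − [2].
The 7×18 boundary matrix has rank 6 and Smith normal form diag(1,1,1,1,1,1).

∂_2: C_2 → C_1 maps a triangle to the signed sum of its edges. For instance
  ∂[1,3,5] = [3,5] − [1,5] + [1,3],
  ∂[2,4,6] = [4,6] − [2,6] + [2,4].
This gives a 18×12 integer matrix of rank 12; reducing to Smith normal form yields diagonal entries (1,1,1,1,1,1,1,1,1,1,1,2).

Reading off H_k = ker ∂_k / im ∂_{k+1}:

  H_0: rank C_0 − rank ∂_1 = 7 − 6 = 1, and the invariant factors of ∂_1 are all 1, so H_0 ≅ Z.
  H_1: rank ker ∂_1 − rank ∂_2 = (18 − 6) − 12 = 0, and ∂_2 has invariant factor 2 > 1, so H_1 ≅ Z/2Z.
  H_2: rank ker ∂_2 − rank ∂_3 = (12 − 12) − 0 = 0, and there is no ∂_3, so H_2 ≅ 0.

As a check, the Euler characteristic is 7 − 18 + 12 = 1, which agrees with 1 − 0 + 0 = 1.

Hence the Betti numbers are b_0 = 1, b_1 = 0, b_2 = 0.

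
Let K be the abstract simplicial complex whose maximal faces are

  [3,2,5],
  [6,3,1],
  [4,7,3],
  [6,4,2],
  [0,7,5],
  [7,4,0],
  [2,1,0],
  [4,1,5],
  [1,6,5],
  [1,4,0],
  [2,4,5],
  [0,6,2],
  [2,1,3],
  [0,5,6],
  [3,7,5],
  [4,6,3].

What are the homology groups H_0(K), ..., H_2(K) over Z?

H_0 ≅ Z,  H_1 ≅ Z^2,  H_2 ≅ Z.

Take the total order 0 < 1 < 2 < 3 < 4 < 5 < 6 < 7 on the vertex set. Then K (dimension 2) consists of the simplices:

  0-simplices (8): [0], [1], [2], [3], [4], [5], [6], [7]
  1-simplices (24): (24 of them)
  2-simplices (16): [0,1,2], [0,1,4], [0,2,6], [0,4,7], [0,5,6], [0,5,7], [1,2,3], [1,3,6], [1,4,5], [1,5,6], [2,3,5], [2,4,5], [2,4,6], [3,4,6], [3,4,7], [3,5,7]

giving chain groups C_0 ≅ Z^8, C_1 ≅ Z^24, C_2 ≅ Z^16.

The boundary map ∂_1: C_1 → C_0 sends each edge [p,q] (with p < q) to q − p.
As a 8×24 matrix over Z this has rank 7, with invariant factors (1,1,1,1,1,1,1).

∂_2: C_2 → C_1 maps a triangle to the signed sum of its edges. For instance
  ∂[2,4,6] = [4,6] − [2,6] + [2,4],
  ∂[1,4,5] = [4,5] − [1,5] + [1,4].
This gives a 24×16 integer matrix of rank 15; reducing to Smith normal form yields diagonal entries (1,1,1,1,1,1,1,1,1,1,1,1,1,1,1).

From H_k ≅ ker(∂_k) / im(∂_{k+1}) we obtain:

  H_0: rank C_0 − rank ∂_1 = 8 − 7 = 1, and the invariant factors of ∂_1 are all 1, so H_0 = Z.
  H_1: rank ker ∂_1 − rank ∂_2 = (24 − 7) − 15 = 2, and the invariant factors of ∂_2 are all 1, so H_1 = Z^2.
  H_2: rank ker ∂_2 − rank ∂_3 = (16 − 15) − 0 = 1, and there is no ∂_3, so H_2 = Z.

(K is a triangulation of the torus T^2.)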